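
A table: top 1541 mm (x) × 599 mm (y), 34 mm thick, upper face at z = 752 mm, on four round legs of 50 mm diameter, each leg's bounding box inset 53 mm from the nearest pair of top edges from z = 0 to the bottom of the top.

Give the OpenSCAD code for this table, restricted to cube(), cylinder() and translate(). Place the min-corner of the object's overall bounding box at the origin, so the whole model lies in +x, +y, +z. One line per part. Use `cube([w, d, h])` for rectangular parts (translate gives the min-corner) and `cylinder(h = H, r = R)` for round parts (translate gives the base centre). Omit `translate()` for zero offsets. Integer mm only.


translate([0, 0, 718]) cube([1541, 599, 34]);
translate([78, 78, 0]) cylinder(h = 718, r = 25);
translate([1463, 78, 0]) cylinder(h = 718, r = 25);
translate([78, 521, 0]) cylinder(h = 718, r = 25);
translate([1463, 521, 0]) cylinder(h = 718, r = 25);


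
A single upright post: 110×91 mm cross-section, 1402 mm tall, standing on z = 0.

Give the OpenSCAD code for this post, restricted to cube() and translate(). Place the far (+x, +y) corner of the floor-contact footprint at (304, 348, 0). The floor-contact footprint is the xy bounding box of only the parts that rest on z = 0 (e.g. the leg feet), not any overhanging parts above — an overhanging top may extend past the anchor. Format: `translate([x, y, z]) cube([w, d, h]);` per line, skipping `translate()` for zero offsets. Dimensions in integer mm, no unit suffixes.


translate([194, 257, 0]) cube([110, 91, 1402]);


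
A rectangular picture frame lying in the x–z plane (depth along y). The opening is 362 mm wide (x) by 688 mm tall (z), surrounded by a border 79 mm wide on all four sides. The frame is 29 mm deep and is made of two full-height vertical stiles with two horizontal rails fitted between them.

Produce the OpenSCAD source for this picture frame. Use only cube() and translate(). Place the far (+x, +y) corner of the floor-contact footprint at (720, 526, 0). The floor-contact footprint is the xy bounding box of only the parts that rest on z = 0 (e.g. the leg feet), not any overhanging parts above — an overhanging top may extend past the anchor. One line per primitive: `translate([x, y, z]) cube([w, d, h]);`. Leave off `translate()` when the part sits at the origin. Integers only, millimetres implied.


translate([200, 497, 0]) cube([79, 29, 846]);
translate([641, 497, 0]) cube([79, 29, 846]);
translate([279, 497, 0]) cube([362, 29, 79]);
translate([279, 497, 767]) cube([362, 29, 79]);


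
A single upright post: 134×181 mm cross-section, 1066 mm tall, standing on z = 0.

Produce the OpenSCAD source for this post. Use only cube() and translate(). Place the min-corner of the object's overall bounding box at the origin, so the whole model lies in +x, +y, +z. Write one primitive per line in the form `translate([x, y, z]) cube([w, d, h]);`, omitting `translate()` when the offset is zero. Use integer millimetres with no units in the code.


cube([134, 181, 1066]);


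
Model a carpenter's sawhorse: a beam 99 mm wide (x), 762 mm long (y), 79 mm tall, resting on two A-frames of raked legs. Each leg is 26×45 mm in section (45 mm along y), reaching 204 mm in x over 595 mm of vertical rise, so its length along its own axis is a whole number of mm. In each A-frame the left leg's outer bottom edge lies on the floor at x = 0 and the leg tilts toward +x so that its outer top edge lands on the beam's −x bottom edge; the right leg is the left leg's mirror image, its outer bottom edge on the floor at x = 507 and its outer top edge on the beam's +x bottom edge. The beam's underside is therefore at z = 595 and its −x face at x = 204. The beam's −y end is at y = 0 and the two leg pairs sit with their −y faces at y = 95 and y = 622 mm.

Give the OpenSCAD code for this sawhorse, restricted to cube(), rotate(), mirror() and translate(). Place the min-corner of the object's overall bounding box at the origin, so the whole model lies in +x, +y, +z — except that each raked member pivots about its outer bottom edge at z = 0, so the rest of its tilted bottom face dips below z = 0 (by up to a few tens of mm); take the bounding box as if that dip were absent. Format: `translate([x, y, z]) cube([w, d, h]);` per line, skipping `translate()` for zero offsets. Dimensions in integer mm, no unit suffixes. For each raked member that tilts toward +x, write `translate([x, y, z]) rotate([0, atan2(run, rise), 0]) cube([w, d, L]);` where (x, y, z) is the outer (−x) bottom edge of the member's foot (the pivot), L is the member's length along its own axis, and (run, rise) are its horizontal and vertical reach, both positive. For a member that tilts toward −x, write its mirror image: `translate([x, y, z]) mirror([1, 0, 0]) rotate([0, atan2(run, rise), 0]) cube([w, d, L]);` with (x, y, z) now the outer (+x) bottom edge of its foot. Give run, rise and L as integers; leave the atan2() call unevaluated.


translate([204, 0, 595]) cube([99, 762, 79]);
translate([0, 95, 0]) rotate([0, atan2(204, 595), 0]) cube([26, 45, 629]);
translate([507, 95, 0]) mirror([1, 0, 0]) rotate([0, atan2(204, 595), 0]) cube([26, 45, 629]);
translate([0, 622, 0]) rotate([0, atan2(204, 595), 0]) cube([26, 45, 629]);
translate([507, 622, 0]) mirror([1, 0, 0]) rotate([0, atan2(204, 595), 0]) cube([26, 45, 629]);


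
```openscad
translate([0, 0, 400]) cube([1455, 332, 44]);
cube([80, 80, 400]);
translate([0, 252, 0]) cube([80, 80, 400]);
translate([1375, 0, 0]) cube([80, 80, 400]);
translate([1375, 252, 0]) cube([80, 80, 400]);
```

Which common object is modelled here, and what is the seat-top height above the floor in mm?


A bench. The seat-top height is 444 mm.

A long slab on four corner posts — a bench. The slab sits at z = 400 with thickness 44, so the top is 400 + 44 = 444 mm.


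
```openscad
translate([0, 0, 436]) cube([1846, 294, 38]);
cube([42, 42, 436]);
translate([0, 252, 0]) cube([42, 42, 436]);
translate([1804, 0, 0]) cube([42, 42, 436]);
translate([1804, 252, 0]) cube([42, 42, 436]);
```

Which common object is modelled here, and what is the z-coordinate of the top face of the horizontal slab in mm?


A bench. The seat-top height is 474 mm.

A long slab on four corner posts — a bench. The slab sits at z = 436 with thickness 38, so the top is 436 + 38 = 474 mm.


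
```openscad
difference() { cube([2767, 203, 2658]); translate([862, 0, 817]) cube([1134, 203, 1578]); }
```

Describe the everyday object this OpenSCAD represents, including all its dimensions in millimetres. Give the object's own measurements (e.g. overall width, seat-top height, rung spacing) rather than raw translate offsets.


A wall 2767 mm long (x), 203 mm thick (y), 2658 mm tall, with a rectangular window opening cut through it. The opening is 1134 mm wide and 1578 mm tall; its sill is at z = 817 mm and its near (−x) edge is 862 mm from the wall's −x end. The opening passes through the full wall thickness.


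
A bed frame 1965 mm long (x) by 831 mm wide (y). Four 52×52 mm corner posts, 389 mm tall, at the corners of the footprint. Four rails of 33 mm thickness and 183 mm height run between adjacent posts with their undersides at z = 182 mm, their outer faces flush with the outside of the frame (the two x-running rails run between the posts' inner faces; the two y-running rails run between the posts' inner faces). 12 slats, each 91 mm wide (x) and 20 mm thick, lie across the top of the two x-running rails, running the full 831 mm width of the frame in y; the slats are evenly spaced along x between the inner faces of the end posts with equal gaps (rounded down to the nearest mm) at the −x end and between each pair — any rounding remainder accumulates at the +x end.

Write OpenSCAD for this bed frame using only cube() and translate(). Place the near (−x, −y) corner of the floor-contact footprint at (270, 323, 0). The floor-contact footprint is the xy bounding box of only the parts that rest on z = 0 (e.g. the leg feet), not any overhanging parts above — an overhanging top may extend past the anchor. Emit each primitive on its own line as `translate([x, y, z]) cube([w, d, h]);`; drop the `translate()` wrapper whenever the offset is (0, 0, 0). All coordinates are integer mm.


// slat z = rail_z + rail_h = 182 + 183 = 365
// slat gap = ⌊(1861 − 12·91) / 13⌋ = 59
translate([270, 323, 0]) cube([52, 52, 389]);
translate([270, 1102, 0]) cube([52, 52, 389]);
translate([2183, 323, 0]) cube([52, 52, 389]);
translate([2183, 1102, 0]) cube([52, 52, 389]);
translate([322, 323, 182]) cube([1861, 33, 183]);
translate([322, 1121, 182]) cube([1861, 33, 183]);
translate([270, 375, 182]) cube([33, 727, 183]);
translate([2202, 375, 182]) cube([33, 727, 183]);
translate([381, 323, 365]) cube([91, 831, 20]);
translate([531, 323, 365]) cube([91, 831, 20]);
translate([681, 323, 365]) cube([91, 831, 20]);
translate([831, 323, 365]) cube([91, 831, 20]);
translate([981, 323, 365]) cube([91, 831, 20]);
translate([1131, 323, 365]) cube([91, 831, 20]);
translate([1281, 323, 365]) cube([91, 831, 20]);
translate([1431, 323, 365]) cube([91, 831, 20]);
translate([1581, 323, 365]) cube([91, 831, 20]);
translate([1731, 323, 365]) cube([91, 831, 20]);
translate([1881, 323, 365]) cube([91, 831, 20]);
translate([2031, 323, 365]) cube([91, 831, 20]);


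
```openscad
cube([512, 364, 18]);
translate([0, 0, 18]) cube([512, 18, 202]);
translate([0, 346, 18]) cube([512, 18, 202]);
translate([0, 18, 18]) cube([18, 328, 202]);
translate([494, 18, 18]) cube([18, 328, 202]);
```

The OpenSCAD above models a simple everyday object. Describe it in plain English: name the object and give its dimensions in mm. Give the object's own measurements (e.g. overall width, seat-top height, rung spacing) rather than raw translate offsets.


An open-topped rectangular box: outside dimensions 512×364×220 mm, with a uniform wall and base thickness of 18 mm. The base is a full 512×364 slab on the floor; four walls sit on top of the base. The front and back walls (the −y and +y sides) span the full width; the two side walls fit between them.


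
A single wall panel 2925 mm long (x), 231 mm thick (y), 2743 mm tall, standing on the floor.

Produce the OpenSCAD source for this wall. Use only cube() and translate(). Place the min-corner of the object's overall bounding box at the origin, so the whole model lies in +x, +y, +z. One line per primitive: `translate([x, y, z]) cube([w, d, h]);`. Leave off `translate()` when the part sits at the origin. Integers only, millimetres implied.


cube([2925, 231, 2743]);


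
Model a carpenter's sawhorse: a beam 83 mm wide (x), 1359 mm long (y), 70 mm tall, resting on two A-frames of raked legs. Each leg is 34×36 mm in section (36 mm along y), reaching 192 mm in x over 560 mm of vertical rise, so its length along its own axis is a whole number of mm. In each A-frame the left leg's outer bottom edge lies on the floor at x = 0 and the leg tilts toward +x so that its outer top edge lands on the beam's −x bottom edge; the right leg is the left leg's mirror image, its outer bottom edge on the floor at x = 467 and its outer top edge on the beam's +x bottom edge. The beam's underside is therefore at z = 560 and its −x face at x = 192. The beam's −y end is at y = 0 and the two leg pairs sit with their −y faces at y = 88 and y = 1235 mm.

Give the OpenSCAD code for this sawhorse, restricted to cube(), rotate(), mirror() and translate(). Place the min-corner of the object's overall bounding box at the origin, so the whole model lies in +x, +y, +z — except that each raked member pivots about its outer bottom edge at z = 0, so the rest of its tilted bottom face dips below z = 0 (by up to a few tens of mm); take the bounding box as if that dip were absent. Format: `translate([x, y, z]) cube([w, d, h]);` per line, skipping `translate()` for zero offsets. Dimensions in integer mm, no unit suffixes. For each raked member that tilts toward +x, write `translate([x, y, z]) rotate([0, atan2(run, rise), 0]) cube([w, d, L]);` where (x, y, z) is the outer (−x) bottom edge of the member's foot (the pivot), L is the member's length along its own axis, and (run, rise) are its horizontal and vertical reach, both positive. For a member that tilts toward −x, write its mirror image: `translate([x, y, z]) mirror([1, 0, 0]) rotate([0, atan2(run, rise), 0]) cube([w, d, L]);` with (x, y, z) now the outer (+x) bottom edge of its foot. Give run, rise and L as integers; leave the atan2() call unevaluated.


translate([192, 0, 560]) cube([83, 1359, 70]);
translate([0, 88, 0]) rotate([0, atan2(192, 560), 0]) cube([34, 36, 592]);
translate([467, 88, 0]) mirror([1, 0, 0]) rotate([0, atan2(192, 560), 0]) cube([34, 36, 592]);
translate([0, 1235, 0]) rotate([0, atan2(192, 560), 0]) cube([34, 36, 592]);
translate([467, 1235, 0]) mirror([1, 0, 0]) rotate([0, atan2(192, 560), 0]) cube([34, 36, 592]);


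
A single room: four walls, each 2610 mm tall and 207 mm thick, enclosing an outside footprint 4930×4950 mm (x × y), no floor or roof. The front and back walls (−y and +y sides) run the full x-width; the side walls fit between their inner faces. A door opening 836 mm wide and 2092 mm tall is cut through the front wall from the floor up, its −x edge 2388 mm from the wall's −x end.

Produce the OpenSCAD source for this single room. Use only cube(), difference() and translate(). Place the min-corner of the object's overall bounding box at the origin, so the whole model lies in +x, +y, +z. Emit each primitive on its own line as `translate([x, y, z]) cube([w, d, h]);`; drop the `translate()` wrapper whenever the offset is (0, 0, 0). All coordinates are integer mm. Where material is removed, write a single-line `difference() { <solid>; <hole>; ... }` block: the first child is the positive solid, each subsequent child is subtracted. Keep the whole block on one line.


difference() { cube([4930, 207, 2610]); translate([2388, 0, 0]) cube([836, 207, 2092]); }
translate([0, 4743, 0]) cube([4930, 207, 2610]);
translate([0, 207, 0]) cube([207, 4536, 2610]);
translate([4723, 207, 0]) cube([207, 4536, 2610]);


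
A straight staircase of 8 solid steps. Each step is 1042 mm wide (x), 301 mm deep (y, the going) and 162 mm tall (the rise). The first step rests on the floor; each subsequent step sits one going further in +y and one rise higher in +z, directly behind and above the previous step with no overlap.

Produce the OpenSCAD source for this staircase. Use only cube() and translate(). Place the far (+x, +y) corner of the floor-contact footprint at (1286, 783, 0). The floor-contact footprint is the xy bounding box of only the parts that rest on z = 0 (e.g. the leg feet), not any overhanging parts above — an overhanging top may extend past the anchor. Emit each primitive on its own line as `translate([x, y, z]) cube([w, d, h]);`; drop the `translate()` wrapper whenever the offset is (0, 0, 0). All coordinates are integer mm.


translate([244, 482, 0]) cube([1042, 301, 162]);
translate([244, 783, 162]) cube([1042, 301, 162]);
translate([244, 1084, 324]) cube([1042, 301, 162]);
translate([244, 1385, 486]) cube([1042, 301, 162]);
translate([244, 1686, 648]) cube([1042, 301, 162]);
translate([244, 1987, 810]) cube([1042, 301, 162]);
translate([244, 2288, 972]) cube([1042, 301, 162]);
translate([244, 2589, 1134]) cube([1042, 301, 162]);


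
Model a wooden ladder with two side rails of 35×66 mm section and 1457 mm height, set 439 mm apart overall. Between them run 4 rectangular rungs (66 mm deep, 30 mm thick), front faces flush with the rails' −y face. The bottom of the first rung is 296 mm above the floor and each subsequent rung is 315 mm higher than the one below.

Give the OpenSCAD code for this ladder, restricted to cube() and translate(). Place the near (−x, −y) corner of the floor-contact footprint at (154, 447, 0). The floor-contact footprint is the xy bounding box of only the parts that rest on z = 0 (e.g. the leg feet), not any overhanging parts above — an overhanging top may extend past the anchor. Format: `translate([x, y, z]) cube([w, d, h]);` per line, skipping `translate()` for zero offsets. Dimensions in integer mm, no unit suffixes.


// rung span = 439 - 2*35 = 369
// rung[k] z = 296 + k*315
translate([154, 447, 0]) cube([35, 66, 1457]);
translate([558, 447, 0]) cube([35, 66, 1457]);
translate([189, 447, 296]) cube([369, 66, 30]);
translate([189, 447, 611]) cube([369, 66, 30]);
translate([189, 447, 926]) cube([369, 66, 30]);
translate([189, 447, 1241]) cube([369, 66, 30]);


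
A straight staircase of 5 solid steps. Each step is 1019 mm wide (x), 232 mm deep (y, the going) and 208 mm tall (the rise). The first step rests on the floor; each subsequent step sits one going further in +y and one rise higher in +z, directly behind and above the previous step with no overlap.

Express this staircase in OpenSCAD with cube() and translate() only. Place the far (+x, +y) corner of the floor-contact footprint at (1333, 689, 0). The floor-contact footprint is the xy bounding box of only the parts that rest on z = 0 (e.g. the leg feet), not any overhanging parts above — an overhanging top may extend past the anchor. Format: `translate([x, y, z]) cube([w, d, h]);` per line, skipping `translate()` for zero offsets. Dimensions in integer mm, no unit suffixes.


translate([314, 457, 0]) cube([1019, 232, 208]);
translate([314, 689, 208]) cube([1019, 232, 208]);
translate([314, 921, 416]) cube([1019, 232, 208]);
translate([314, 1153, 624]) cube([1019, 232, 208]);
translate([314, 1385, 832]) cube([1019, 232, 208]);


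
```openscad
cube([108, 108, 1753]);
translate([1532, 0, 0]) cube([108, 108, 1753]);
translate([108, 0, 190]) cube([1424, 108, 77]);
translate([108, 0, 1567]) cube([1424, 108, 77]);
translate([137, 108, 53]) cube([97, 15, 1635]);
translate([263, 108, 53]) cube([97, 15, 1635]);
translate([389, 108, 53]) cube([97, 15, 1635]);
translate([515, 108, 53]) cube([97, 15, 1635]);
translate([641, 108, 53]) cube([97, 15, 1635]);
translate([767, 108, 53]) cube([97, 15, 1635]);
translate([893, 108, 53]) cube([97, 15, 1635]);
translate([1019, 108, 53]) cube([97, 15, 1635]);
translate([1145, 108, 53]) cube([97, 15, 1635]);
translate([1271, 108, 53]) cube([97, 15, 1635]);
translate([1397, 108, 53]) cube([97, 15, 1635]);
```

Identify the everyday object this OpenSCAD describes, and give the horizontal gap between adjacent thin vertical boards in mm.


A fence section. The picket gap is 29 mm.

Two posts, two rails, 11 pickets — a fence section. Span 1424 mm holds 11 pickets of 97 mm with 12 equal gaps: ⌊(1424 − 11·97) / 12⌋ = 29 mm.


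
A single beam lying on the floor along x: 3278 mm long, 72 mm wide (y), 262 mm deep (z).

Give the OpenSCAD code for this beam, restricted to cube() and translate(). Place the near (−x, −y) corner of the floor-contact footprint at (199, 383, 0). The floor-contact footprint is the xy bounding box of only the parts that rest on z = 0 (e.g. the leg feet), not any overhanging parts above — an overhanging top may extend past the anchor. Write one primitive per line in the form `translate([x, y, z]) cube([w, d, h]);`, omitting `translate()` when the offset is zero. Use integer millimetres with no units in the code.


translate([199, 383, 0]) cube([3278, 72, 262]);


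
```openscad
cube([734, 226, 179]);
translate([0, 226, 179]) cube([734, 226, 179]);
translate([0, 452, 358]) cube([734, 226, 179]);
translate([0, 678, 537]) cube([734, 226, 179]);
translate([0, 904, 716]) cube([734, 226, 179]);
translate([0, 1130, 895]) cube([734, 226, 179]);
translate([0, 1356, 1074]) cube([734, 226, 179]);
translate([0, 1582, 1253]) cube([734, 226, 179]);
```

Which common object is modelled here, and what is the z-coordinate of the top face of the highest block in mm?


A staircase. The total rise is 1432 mm.

8 identical blocks, each offset up and back from the previous — a staircase. Each step is 179 mm tall and there are 8 of them, so the total rise is 8 × 179 = 1432 mm.


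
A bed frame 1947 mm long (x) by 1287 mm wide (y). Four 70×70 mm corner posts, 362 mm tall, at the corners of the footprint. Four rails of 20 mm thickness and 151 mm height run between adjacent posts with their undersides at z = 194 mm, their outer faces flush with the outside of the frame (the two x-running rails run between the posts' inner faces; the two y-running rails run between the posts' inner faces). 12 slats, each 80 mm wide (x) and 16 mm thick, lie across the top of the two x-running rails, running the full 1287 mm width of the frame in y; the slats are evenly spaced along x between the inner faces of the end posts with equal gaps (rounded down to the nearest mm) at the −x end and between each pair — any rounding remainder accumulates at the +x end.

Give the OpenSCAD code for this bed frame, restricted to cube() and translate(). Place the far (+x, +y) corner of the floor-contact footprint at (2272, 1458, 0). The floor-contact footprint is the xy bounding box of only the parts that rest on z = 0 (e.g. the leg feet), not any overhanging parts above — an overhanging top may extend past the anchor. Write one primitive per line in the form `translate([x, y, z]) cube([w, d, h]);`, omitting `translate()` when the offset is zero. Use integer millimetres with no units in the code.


translate([325, 171, 0]) cube([70, 70, 362]);
translate([325, 1388, 0]) cube([70, 70, 362]);
translate([2202, 171, 0]) cube([70, 70, 362]);
translate([2202, 1388, 0]) cube([70, 70, 362]);
translate([395, 171, 194]) cube([1807, 20, 151]);
translate([395, 1438, 194]) cube([1807, 20, 151]);
translate([325, 241, 194]) cube([20, 1147, 151]);
translate([2252, 241, 194]) cube([20, 1147, 151]);
translate([460, 171, 345]) cube([80, 1287, 16]);
translate([605, 171, 345]) cube([80, 1287, 16]);
translate([750, 171, 345]) cube([80, 1287, 16]);
translate([895, 171, 345]) cube([80, 1287, 16]);
translate([1040, 171, 345]) cube([80, 1287, 16]);
translate([1185, 171, 345]) cube([80, 1287, 16]);
translate([1330, 171, 345]) cube([80, 1287, 16]);
translate([1475, 171, 345]) cube([80, 1287, 16]);
translate([1620, 171, 345]) cube([80, 1287, 16]);
translate([1765, 171, 345]) cube([80, 1287, 16]);
translate([1910, 171, 345]) cube([80, 1287, 16]);
translate([2055, 171, 345]) cube([80, 1287, 16]);


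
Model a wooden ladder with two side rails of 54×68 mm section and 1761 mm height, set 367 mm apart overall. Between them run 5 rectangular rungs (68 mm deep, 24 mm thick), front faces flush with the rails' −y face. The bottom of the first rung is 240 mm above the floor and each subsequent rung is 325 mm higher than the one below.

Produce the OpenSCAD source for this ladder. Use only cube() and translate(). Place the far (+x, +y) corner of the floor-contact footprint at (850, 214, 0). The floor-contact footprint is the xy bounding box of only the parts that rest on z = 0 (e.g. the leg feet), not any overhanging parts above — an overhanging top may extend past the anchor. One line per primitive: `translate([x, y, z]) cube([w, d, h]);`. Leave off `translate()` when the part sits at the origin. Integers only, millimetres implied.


translate([483, 146, 0]) cube([54, 68, 1761]);
translate([796, 146, 0]) cube([54, 68, 1761]);
translate([537, 146, 240]) cube([259, 68, 24]);
translate([537, 146, 565]) cube([259, 68, 24]);
translate([537, 146, 890]) cube([259, 68, 24]);
translate([537, 146, 1215]) cube([259, 68, 24]);
translate([537, 146, 1540]) cube([259, 68, 24]);


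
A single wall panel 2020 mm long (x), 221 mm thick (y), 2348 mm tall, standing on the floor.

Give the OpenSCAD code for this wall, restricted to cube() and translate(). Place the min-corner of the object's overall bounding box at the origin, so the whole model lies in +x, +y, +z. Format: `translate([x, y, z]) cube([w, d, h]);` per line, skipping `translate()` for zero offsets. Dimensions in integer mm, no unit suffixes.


cube([2020, 221, 2348]);


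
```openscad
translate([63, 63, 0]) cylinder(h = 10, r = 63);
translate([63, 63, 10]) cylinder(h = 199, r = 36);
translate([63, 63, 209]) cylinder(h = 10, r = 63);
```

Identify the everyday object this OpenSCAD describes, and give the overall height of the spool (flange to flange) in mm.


A spool. The overall height is 219 mm.

Three coaxial cylinders, large–small–large — a spool. Two 10 mm flanges and a 199 mm core give 10 + 199 + 10 = 219 mm.


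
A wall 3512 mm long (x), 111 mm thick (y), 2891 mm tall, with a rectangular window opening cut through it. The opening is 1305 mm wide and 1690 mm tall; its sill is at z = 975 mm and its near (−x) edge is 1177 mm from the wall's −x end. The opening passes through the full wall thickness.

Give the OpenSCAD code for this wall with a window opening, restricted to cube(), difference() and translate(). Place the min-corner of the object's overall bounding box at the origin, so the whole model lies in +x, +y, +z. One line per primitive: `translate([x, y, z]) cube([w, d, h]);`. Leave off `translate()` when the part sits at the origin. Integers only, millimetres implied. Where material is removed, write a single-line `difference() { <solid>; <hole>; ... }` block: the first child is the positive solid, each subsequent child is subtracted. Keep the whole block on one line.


difference() { cube([3512, 111, 2891]); translate([1177, 0, 975]) cube([1305, 111, 1690]); }


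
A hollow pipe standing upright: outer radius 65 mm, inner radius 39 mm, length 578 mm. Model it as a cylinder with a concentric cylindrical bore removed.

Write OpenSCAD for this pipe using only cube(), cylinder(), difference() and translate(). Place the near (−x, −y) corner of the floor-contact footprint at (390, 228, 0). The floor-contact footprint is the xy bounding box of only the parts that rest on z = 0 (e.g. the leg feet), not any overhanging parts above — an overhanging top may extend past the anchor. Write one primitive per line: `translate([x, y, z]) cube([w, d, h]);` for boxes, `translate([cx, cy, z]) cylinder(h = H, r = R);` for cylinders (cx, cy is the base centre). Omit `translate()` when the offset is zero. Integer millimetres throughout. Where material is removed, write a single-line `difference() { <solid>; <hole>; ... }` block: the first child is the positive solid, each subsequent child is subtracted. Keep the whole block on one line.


difference() { translate([455, 293, 0]) cylinder(h = 578, r = 65); translate([455, 293, 0]) cylinder(h = 578, r = 39); }


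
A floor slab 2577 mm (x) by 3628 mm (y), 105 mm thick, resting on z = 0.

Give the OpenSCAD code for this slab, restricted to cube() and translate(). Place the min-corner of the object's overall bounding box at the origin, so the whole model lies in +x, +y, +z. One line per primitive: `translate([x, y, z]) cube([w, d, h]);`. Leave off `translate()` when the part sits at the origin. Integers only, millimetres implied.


cube([2577, 3628, 105]);


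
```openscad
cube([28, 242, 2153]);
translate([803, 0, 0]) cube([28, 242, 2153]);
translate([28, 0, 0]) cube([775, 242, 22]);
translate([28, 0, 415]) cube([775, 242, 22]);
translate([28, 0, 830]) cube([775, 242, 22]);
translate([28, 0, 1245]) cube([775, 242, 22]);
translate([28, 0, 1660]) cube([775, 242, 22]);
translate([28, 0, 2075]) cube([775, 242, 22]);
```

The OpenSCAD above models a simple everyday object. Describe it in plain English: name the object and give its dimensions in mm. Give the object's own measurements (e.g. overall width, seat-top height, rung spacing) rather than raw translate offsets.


An open bookshelf. Two side panels, each 28 mm thick, 242 mm deep and 2153 mm tall, stand 831 mm apart (outside-to-outside). Between them sit 6 shelves, each 22 mm thick and 242 mm deep, spanning the full gap between the sides. The bottom shelf rests on the floor (its underside at z = 0) and the clear gap between one shelf's top and the next shelf's underside is 393 mm.


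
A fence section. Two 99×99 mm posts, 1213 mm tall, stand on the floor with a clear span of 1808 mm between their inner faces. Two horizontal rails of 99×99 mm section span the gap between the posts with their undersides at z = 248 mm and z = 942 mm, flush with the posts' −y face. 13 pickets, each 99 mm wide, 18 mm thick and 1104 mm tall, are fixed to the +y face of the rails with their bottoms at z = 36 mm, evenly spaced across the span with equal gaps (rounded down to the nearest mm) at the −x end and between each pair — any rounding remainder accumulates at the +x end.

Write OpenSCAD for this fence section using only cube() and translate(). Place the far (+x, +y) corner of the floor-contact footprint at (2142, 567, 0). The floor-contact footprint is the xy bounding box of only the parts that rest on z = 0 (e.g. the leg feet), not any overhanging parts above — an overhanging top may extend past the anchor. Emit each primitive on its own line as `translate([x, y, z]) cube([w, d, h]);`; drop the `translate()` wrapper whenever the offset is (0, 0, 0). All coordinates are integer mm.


translate([136, 468, 0]) cube([99, 99, 1213]);
translate([2043, 468, 0]) cube([99, 99, 1213]);
translate([235, 468, 248]) cube([1808, 99, 99]);
translate([235, 468, 942]) cube([1808, 99, 99]);
translate([272, 567, 36]) cube([99, 18, 1104]);
translate([408, 567, 36]) cube([99, 18, 1104]);
translate([544, 567, 36]) cube([99, 18, 1104]);
translate([680, 567, 36]) cube([99, 18, 1104]);
translate([816, 567, 36]) cube([99, 18, 1104]);
translate([952, 567, 36]) cube([99, 18, 1104]);
translate([1088, 567, 36]) cube([99, 18, 1104]);
translate([1224, 567, 36]) cube([99, 18, 1104]);
translate([1360, 567, 36]) cube([99, 18, 1104]);
translate([1496, 567, 36]) cube([99, 18, 1104]);
translate([1632, 567, 36]) cube([99, 18, 1104]);
translate([1768, 567, 36]) cube([99, 18, 1104]);
translate([1904, 567, 36]) cube([99, 18, 1104]);


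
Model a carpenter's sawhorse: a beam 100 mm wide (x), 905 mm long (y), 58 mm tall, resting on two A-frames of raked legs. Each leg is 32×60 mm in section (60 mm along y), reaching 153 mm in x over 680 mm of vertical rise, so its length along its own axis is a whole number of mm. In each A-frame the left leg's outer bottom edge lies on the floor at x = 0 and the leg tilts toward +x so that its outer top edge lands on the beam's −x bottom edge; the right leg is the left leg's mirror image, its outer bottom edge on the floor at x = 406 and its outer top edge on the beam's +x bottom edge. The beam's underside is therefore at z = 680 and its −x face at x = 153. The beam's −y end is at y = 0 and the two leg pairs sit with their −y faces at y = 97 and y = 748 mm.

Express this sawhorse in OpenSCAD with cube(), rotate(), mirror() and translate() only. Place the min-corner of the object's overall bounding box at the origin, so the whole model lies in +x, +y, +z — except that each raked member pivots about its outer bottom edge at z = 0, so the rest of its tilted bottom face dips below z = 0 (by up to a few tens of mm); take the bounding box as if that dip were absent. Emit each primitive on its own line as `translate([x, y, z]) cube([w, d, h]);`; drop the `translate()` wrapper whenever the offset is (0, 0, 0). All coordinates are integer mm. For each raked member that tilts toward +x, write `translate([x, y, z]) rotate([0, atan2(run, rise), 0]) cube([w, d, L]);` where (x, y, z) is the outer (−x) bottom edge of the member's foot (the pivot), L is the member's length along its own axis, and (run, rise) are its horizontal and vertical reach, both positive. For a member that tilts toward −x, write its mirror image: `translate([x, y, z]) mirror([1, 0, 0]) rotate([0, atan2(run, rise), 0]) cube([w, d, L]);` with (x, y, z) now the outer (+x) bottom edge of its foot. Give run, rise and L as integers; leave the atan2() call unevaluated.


translate([153, 0, 680]) cube([100, 905, 58]);
translate([0, 97, 0]) rotate([0, atan2(153, 680), 0]) cube([32, 60, 697]);
translate([406, 97, 0]) mirror([1, 0, 0]) rotate([0, atan2(153, 680), 0]) cube([32, 60, 697]);
translate([0, 748, 0]) rotate([0, atan2(153, 680), 0]) cube([32, 60, 697]);
translate([406, 748, 0]) mirror([1, 0, 0]) rotate([0, atan2(153, 680), 0]) cube([32, 60, 697]);


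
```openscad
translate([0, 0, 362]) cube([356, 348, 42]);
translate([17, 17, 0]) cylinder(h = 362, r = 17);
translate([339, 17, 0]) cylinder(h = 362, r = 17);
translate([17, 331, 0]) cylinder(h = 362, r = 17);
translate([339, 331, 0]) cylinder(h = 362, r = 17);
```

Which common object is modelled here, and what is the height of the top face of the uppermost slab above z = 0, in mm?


A stool. The seat height is 404 mm.

A 356×348×42 slab at z = 362 on four corner cylinders — a stool. The seat top is 362 + 42 = 404 mm.


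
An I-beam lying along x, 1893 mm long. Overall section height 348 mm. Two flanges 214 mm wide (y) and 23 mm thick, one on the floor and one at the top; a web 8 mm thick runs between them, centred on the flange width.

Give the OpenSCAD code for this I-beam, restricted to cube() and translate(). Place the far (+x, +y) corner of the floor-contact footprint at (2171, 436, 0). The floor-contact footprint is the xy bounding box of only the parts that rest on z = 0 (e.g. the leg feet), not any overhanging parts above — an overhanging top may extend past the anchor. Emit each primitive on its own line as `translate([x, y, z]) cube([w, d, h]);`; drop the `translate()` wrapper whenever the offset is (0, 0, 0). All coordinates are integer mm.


translate([278, 222, 0]) cube([1893, 214, 23]);
translate([278, 325, 23]) cube([1893, 8, 302]);
translate([278, 222, 325]) cube([1893, 214, 23]);


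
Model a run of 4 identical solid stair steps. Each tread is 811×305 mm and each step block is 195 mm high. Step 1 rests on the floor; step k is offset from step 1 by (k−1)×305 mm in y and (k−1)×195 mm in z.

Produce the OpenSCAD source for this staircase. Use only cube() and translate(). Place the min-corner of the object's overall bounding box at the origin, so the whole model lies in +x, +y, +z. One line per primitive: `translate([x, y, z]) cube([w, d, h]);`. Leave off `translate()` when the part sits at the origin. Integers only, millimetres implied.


cube([811, 305, 195]);
translate([0, 305, 195]) cube([811, 305, 195]);
translate([0, 610, 390]) cube([811, 305, 195]);
translate([0, 915, 585]) cube([811, 305, 195]);


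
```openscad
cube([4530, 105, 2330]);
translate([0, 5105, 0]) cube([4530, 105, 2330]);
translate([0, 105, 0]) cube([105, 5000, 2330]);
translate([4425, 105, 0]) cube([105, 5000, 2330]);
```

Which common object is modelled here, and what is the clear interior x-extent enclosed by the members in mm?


A house (or room) frame. The interior width is 4320 mm.

Four 2330 mm walls enclosing a rectangle with no floor or roof — a room or house frame. Outside width is 4530 mm and wall thickness is 105 mm, so the interior width is 4530 − 2 × 105 = 4320 mm.


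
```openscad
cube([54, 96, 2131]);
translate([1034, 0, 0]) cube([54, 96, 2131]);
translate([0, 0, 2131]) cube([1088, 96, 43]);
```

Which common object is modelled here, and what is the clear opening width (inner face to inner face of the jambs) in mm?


A door frame. The clear opening width is 980 mm.

Two 2131 mm tall posts with a header on top — a door frame. The left jamb is 54 mm wide at x = 0; the right jamb starts at x = 1034. The clear opening is 1034 − 54 = 980 mm.


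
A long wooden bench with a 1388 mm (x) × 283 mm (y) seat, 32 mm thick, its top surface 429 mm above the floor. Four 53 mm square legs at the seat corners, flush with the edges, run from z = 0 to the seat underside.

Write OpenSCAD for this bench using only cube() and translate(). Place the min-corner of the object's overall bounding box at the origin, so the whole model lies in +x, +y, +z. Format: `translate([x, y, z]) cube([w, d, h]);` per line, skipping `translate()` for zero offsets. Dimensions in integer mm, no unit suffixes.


translate([0, 0, 397]) cube([1388, 283, 32]);
cube([53, 53, 397]);
translate([0, 230, 0]) cube([53, 53, 397]);
translate([1335, 0, 0]) cube([53, 53, 397]);
translate([1335, 230, 0]) cube([53, 53, 397]);


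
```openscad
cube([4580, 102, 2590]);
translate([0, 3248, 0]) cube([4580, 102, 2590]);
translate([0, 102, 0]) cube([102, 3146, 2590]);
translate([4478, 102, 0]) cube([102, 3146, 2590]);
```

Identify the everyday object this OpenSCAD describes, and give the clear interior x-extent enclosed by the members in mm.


A house (or room) frame. The interior width is 4376 mm.

Four 2590 mm walls enclosing a rectangle with no floor or roof — a room or house frame. Outside width is 4580 mm and wall thickness is 102 mm, so the interior width is 4580 − 2 × 102 = 4376 mm.


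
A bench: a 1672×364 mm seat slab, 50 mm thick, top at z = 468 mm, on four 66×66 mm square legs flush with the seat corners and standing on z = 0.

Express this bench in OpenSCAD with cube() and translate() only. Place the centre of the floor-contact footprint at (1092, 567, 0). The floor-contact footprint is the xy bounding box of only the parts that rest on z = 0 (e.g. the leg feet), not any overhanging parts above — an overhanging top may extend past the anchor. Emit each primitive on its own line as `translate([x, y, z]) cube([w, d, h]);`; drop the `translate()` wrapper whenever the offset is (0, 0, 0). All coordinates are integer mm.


translate([256, 385, 418]) cube([1672, 364, 50]);
translate([256, 385, 0]) cube([66, 66, 418]);
translate([256, 683, 0]) cube([66, 66, 418]);
translate([1862, 385, 0]) cube([66, 66, 418]);
translate([1862, 683, 0]) cube([66, 66, 418]);


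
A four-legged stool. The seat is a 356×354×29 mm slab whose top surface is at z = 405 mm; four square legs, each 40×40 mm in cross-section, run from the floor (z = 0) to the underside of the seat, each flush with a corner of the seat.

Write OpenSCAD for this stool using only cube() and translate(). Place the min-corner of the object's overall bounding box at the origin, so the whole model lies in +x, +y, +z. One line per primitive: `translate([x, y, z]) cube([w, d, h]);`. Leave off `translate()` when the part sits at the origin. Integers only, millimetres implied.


translate([0, 0, 376]) cube([356, 354, 29]);
cube([40, 40, 376]);
translate([316, 0, 0]) cube([40, 40, 376]);
translate([0, 314, 0]) cube([40, 40, 376]);
translate([316, 314, 0]) cube([40, 40, 376]);


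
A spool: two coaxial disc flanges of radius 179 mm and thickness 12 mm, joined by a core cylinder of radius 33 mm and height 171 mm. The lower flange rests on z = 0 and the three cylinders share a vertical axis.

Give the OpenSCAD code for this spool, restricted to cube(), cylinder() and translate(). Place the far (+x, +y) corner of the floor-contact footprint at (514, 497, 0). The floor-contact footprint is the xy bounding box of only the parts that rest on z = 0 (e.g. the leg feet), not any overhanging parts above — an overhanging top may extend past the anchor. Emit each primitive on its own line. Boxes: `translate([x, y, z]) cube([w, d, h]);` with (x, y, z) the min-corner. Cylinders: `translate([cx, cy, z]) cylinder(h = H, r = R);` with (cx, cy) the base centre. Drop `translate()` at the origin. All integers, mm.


translate([335, 318, 0]) cylinder(h = 12, r = 179);
translate([335, 318, 12]) cylinder(h = 171, r = 33);
translate([335, 318, 183]) cylinder(h = 12, r = 179);


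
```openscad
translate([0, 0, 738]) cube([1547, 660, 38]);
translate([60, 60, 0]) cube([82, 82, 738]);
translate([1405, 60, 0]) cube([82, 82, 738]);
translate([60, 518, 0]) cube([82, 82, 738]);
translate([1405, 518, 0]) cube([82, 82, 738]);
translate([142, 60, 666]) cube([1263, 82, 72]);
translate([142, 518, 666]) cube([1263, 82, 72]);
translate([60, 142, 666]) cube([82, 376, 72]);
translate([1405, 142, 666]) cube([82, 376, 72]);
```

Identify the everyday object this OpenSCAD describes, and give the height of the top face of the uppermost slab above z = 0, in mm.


A table. The table height is 776 mm.

A 1547×660×38 slab sits at z = 738 on four 82 mm square posts — a table. The top surface is at 738 + 38 = 776 mm.


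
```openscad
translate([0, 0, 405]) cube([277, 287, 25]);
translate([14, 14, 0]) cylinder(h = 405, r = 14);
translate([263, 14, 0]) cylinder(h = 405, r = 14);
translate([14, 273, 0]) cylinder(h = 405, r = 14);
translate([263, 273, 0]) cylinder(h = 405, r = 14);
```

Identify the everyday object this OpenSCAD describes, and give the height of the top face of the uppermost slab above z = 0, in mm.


A stool. The seat height is 430 mm.

A 277×287×25 slab at z = 405 on four corner cylinders — a stool. The seat top is 405 + 25 = 430 mm.
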